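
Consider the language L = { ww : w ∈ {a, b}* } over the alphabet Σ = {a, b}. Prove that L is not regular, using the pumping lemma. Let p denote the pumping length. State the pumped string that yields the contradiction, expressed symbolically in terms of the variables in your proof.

Toward a contradiction, assume L is regular with pumping length p.
Take w = a^p b^p a^p b^p = uu where u = a^pb^p; then w ∈ L and |w| = 4p ≥ p.
By the pumping lemma, w = xyz with |xy| ≤ p and |y| > 0.
Because |xy| ≤ p and w begins with p copies of a, we have y = a^k with 1 ≤ k ≤ p.
Pump with i = 2: xy^2z = a^{p+k} b^p a^p b^p, of length 4p+k. Suppose this equals vv. The string starts with a and ends with b, so v does too; thus the boundary between the two copies of v is a b→a transition. There is exactly one such transition, at position 2p+k, so |v| = 2p+k and |vv| = 4p+2k ≠ 4p+k since k ≥ 1. So xy^2z ∉ L.
This is a contradiction; hence L is not regular.

a^{p+k} b^p a^p b^p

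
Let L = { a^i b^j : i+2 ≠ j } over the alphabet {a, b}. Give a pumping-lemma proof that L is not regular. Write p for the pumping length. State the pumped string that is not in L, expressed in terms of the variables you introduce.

a^{p+p!} b^{p+p!+2}

Assume L is regular. Let p be the pumping length given by the pumping lemma.
Choose w = a^p b^{p+p!+2}. Since p ≠ (p+p!+2)-2 = p+p!, w ∈ L; and |w| ≥ p.
Write w = xyz as guaranteed by the lemma, with |xy| ≤ p and y is nonempty.
Since the first p symbols of w are all a's and |xy| ≤ p, y lies entirely in the leading a-block: y = a^k for some k with 1 ≤ k ≤ p.
Since 1 ≤ k ≤ p, k divides p!; set t = 1 + p!/k. Then xy^t z has p + (p!/k)·k = p + p! copies of a. Now the a-count is p+p! and (b-count)-2 = (p+p!+2)-2 = p+p!, so i+2 ≠ j fails. So xy^t z = a^{p+p!} b^{p+p!+2} ∉ L.
This contradicts the pumping lemma, so L is not regular.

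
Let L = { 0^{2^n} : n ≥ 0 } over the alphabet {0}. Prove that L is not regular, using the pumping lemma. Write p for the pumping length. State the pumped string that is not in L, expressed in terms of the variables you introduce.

0^{2^p+k}

Assume L is regular; let p be its pumping constant.
Take w = 0^{2^p} ∈ L with |w| = 2^p ≥ p.
By the pumping lemma, w = xyz with |xy| ≤ p and |y| > 0.
Then y = 0^k for some k with 1 ≤ k ≤ p.
Pump with i = 2: xy^2z = 0^{2^p+k}. Since 1 ≤ k ≤ p < 2^p, we have 2^p < 2^p+k < 2^{p+1}, so 2^p+k is not a power of 2. So xy^2z ∉ L.
This contradicts the pumping lemma, so L is not regular.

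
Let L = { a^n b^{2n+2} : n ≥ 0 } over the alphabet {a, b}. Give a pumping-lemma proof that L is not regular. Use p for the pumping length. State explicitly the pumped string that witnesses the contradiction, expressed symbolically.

a^{p+k} b^{2p+2}

Assume L is regular. Let p be the pumping length given by the pumping lemma.
Let w = a^p b^{2p+2} ∈ L; note |w| = 3p+2 ≥ p.
Write w = xyz as guaranteed by the lemma, with |xy| ≤ p and |y| > 0.
Because |xy| ≤ p and w begins with p copies of a, we have y = a^k with 1 ≤ k ≤ p.
Pump with i = 2: xy^2z = a^{p+k} b^{2p+2}. For this to lie in L we would need 2p+2 = 2(p+k)+2, which forces k = 0. But k ≥ 1, so xy^2z ∉ L.
This is a contradiction; hence L is not regular.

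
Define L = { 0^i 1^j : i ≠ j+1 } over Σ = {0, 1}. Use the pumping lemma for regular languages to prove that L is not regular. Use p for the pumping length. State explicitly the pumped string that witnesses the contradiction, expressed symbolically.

0^{p+p!} 1^{p+p!-1}

Toward a contradiction, assume L is regular with pumping length p.
Choose w = 0^p 1^{p+p!-1}. Since p ≠ (p+p!-1)+1 = p+p!, w ∈ L; and |w| ≥ p.
Write w = xyz as guaranteed by the lemma, with |xy| ≤ p and y is nonempty.
Because |xy| ≤ p and w begins with p copies of 0, we have y = 0^k with 1 ≤ k ≤ p.
Since 1 ≤ k ≤ p, k divides p!; set t = 1 + p!/k. Then xy^t z has p + (p!/k)·k = p + p! copies of 0. Now the 0-count is p+p! and (1-count)+1 = (p+p!-1)+1 = p+p!, so i ≠ j+1 fails. So xy^t z = 0^{p+p!} 1^{p+p!-1} ∉ L.
This is a contradiction; hence L is not regular.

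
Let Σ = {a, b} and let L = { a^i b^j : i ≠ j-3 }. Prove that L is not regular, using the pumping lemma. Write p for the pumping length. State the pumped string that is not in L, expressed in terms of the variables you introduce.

a^{p+p!} b^{p+p!+3}

Assume L is regular. Let p be the pumping length given by the pumping lemma.
Choose w = a^p b^{p+p!+3}. Since p ≠ (p+p!+3)-3 = p+p!, w ∈ L; and |w| ≥ p.
Write w = xyz as guaranteed by the lemma, with |xy| ≤ p and y is nonempty.
Since the first p symbols of w are all a's and |xy| ≤ p, y lies entirely in the leading a-block: y = a^k for some k with 1 ≤ k ≤ p.
Since 1 ≤ k ≤ p, k divides p!; set t = 1 + p!/k. Then xy^t z has p + (p!/k)·k = p + p! copies of a. Now the a-count is p+p! and (b-count)-3 = (p+p!+3)-3 = p+p!, so i ≠ j-3 fails. So xy^t z = a^{p+p!} b^{p+p!+3} ∉ L.
This is a contradiction; hence L is not regular.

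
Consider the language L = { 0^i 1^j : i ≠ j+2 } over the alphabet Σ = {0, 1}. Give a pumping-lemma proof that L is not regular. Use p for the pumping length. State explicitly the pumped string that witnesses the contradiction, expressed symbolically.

0^{p+p!} 1^{p+p!-2}

Assume L is regular; let p be its pumping constant.
Choose w = 0^p 1^{p+p!-2}. Since p ≠ (p+p!-2)+2 = p+p!, w ∈ L; and |w| ≥ p.
By the pumping lemma, w = xyz with |xy| ≤ p and y is nonempty.
Since the first p symbols of w are all 0's and |xy| ≤ p, y lies entirely in the leading 0-block: y = 0^k for some k with 1 ≤ k ≤ p.
Since 1 ≤ k ≤ p, k divides p!; set t = 1 + p!/k. Then xy^t z has p + (p!/k)·k = p + p! copies of 0. Now the 0-count is p+p! and (1-count)+2 = (p+p!-2)+2 = p+p!, so i ≠ j+2 fails. So xy^t z = 0^{p+p!} 1^{p+p!-2} ∉ L.
Contradiction. Therefore L is not regular.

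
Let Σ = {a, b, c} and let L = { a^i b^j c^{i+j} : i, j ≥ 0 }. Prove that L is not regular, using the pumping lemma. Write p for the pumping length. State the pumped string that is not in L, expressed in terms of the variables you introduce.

Suppose for contradiction that L is regular, and let p be the pumping length.
Take w = a^p b^p c^{2p} ∈ L (with i=j=p, i+j=2p), |w| = 4p ≥ p.
The pumping lemma gives a decomposition w = xyz where |xy| ≤ p and |y| > 0.
Since the first p symbols of w are all a's and |xy| ≤ p, y lies entirely in the leading a-block: y = a^k for some k with 1 ≤ k ≤ p.
Consider xy^2z = a^{p+k} b^p c^{2p}. Now the a- and b-counts sum to 2p+k, but the c-count is 2p ≠ 2p+k. So xy^2z ∉ L.
This is a contradiction; hence L is not regular.

a^{p+k} b^p c^{2p}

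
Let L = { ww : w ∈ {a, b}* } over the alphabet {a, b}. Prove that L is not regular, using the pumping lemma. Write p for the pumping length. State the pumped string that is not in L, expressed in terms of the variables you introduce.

a^{p+k} b^p a^p b^p

Suppose for contradiction that L is regular, and let p be the pumping length.
Take w = a^p b^p a^p b^p = uu where u = a^pb^p; then w ∈ L and |w| = 4p ≥ p.
The pumping lemma gives a decomposition w = xyz where |xy| ≤ p and y is nonempty.
Because |xy| ≤ p and w begins with p copies of a, we have y = a^k with 1 ≤ k ≤ p.
Pump with i = 2: xy^2z = a^{p+k} b^p a^p b^p, of length 4p+k. Suppose this equals vv. The string starts with a and ends with b, so v does too; thus the boundary between the two copies of v is a b→a transition. There is exactly one such transition, at position 2p+k, so |v| = 2p+k and |vv| = 4p+2k ≠ 4p+k since k ≥ 1. So xy^2z ∉ L.
This contradicts the pumping lemma, so L is not regular.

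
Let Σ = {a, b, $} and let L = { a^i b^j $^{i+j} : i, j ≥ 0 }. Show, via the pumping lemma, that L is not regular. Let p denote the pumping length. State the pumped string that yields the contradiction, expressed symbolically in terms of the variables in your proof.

Suppose for contradiction that L is regular, and let p be the pumping length.
Take w = a^p b^p $^{2p} ∈ L (with i=j=p, i+j=2p), |w| = 4p ≥ p.
By the pumping lemma, w = xyz with |xy| ≤ p and |y| > 0.
Because |xy| ≤ p and w begins with p copies of a, we have y = a^k with 1 ≤ k ≤ p.
Consider xy^2z = a^{p+k} b^p $^{2p}. Now the a- and b-counts sum to 2p+k, but the $-count is 2p ≠ 2p+k. So xy^2z ∉ L.
This is a contradiction; hence L is not regular.

a^{p+k} b^p $^{2p}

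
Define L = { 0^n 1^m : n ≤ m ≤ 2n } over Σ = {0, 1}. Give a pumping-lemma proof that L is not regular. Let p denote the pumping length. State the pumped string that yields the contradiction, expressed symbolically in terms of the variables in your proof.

0^{p+k} 1^p

Suppose for contradiction that L is regular, and let p be the pumping length.
Take w = 0^p 1^p ∈ L (since p ≤ p ≤ 2p), with |w| = 2p ≥ p.
By the pumping lemma, w = xyz with |xy| ≤ p and y is nonempty.
Because |xy| ≤ p and w begins with p copies of 0, we have y = 0^k with 1 ≤ k ≤ p.
Pump with i = 2: xy^2z = 0^{p+k} 1^p. Now n = p+k > p = m, so the condition n ≤ m fails. Thus xy^2z ∉ L.
This contradicts the pumping lemma, so L is not regular.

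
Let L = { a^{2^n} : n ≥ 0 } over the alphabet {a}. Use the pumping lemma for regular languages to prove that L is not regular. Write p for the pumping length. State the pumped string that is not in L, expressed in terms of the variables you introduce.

a^{2^p+k}

Toward a contradiction, assume L is regular with pumping length p.
Take w = a^{2^p} ∈ L with |w| = 2^p ≥ p.
Write w = xyz as guaranteed by the lemma, with |xy| ≤ p and |y| > 0.
Then y = a^k for some k with 1 ≤ k ≤ p.
Pump with i = 2: xy^2z = a^{2^p+k}. Since 1 ≤ k ≤ p < 2^p, we have 2^p < 2^p+k < 2^{p+1}, so 2^p+k is not a power of 2. So xy^2z ∉ L.
This is a contradiction; hence L is not regular.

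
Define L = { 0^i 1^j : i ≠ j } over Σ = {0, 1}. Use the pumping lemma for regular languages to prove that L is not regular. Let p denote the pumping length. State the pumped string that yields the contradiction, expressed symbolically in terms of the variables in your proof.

Assume L is regular; let p be its pumping constant.
Choose w = 0^p 1^{p+p!}. Since p ≠ p+p!, w ∈ L; and |w| ≥ p.
The pumping lemma gives a decomposition w = xyz where |xy| ≤ p and |y| ≥ 1.
Since the first p symbols of w are all 0's and |xy| ≤ p, y lies entirely in the leading 0-block: y = 0^k for some k with 1 ≤ k ≤ p.
Since 1 ≤ k ≤ p, k divides p!; set t = 1 + p!/k. Then xy^t z has p + (p!/k)·k = p + p! copies of 0. Now the 0-count equals the 1-count, so i ≠ j fails. So xy^t z = 0^{p+p!} 1^{p+p!} ∉ L.
Contradiction. Therefore L is not regular.

0^{p+p!} 1^{p+p!}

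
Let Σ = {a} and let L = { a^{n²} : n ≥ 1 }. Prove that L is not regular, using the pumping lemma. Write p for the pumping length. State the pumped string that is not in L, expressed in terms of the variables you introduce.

a^{p²+k}

Assume L is regular. Let p be the pumping length given by the pumping lemma.
Take w = a^{p²} ∈ L with |w| = p² ≥ p.
Write w = xyz as guaranteed by the lemma, with |xy| ≤ p and |y| > 0.
Then y = a^k for some k with 1 ≤ k ≤ p.
Pump with i = 2: xy^2z = a^{p²+k}. Since 1 ≤ k ≤ p, p² < p²+k ≤ p²+p < (p+1)², so p²+k lies strictly between consecutive squares and is not a perfect square. So xy^2z ∉ L.
This is a contradiction; hence L is not regular.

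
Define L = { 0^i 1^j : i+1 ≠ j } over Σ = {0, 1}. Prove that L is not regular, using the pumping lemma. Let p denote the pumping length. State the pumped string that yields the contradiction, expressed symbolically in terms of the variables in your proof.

Assume L is regular; let p be its pumping constant.
Choose w = 0^p 1^{p+p!+1}. Since p ≠ (p+p!+1)-1 = p+p!, w ∈ L; and |w| ≥ p.
Write w = xyz as guaranteed by the lemma, with |xy| ≤ p and |y| ≥ 1.
Since the first p symbols of w are all 0's and |xy| ≤ p, y lies entirely in the leading 0-block: y = 0^k for some k with 1 ≤ k ≤ p.
Since 1 ≤ k ≤ p, k divides p!; set t = 1 + p!/k. Then xy^t z has p + (p!/k)·k = p + p! copies of 0. Now the 0-count is p+p! and (1-count)-1 = (p+p!+1)-1 = p+p!, so i+1 ≠ j fails. So xy^t z = 0^{p+p!} 1^{p+p!+1} ∉ L.
This is a contradiction; hence L is not regular.

0^{p+p!} 1^{p+p!+1}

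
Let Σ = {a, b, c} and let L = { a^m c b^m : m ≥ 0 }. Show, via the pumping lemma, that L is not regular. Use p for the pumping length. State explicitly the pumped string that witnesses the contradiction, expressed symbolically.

a^{p+k} c b^p

Assume L is regular. Let p be the pumping length given by the pumping lemma.
Take w = a^p c b^p ∈ L with |w| = 2p+1 ≥ p.
The pumping lemma gives a decomposition w = xyz where |xy| ≤ p and |y| > 0.
Since the first p symbols of w are all a's and |xy| ≤ p, y lies entirely in the leading a-block: y = a^k for some k with 1 ≤ k ≤ p.
Pump with i = 2: xy^2z = a^{p+k} c b^p, which would require p+k = p. But k ≥ 1, so xy^2z ∉ L.
This contradicts the pumping lemma, so L is not regular.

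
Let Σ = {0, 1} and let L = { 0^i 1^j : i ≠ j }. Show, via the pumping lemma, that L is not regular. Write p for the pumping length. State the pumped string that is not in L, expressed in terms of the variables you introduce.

Suppose for contradiction that L is regular, and let p be the pumping length.
Choose w = 0^p 1^{p+p!}. Since p ≠ p+p!, w ∈ L; and |w| ≥ p.
The pumping lemma gives a decomposition w = xyz where |xy| ≤ p and |y| ≥ 1.
The first p characters of w are 0's, so xy (and hence y) consists only of 0's. Write y = 0^k, 1 ≤ k ≤ p.
Since 1 ≤ k ≤ p, k divides p!; set t = 1 + p!/k. Then xy^t z has p + (p!/k)·k = p + p! copies of 0. Now the 0-count equals the 1-count, so i ≠ j fails. So xy^t z = 0^{p+p!} 1^{p+p!} ∉ L.
Contradiction. Therefore L is not regular.

0^{p+p!} 1^{p+p!}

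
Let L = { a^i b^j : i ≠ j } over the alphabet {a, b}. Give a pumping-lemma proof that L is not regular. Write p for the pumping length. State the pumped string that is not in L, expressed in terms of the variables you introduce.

Toward a contradiction, assume L is regular with pumping length p.
Choose w = a^p b^{p+p!}. Since p ≠ p+p!, w ∈ L; and |w| ≥ p.
Write w = xyz as guaranteed by the lemma, with |xy| ≤ p and |y| > 0.
Because |xy| ≤ p and w begins with p copies of a, we have y = a^k with 1 ≤ k ≤ p.
Since 1 ≤ k ≤ p, k divides p!; set t = 1 + p!/k. Then xy^t z has p + (p!/k)·k = p + p! copies of a. Now the a-count equals the b-count, so i ≠ j fails. So xy^t z = a^{p+p!} b^{p+p!} ∉ L.
This contradicts the pumping lemma, so L is not regular.

a^{p+p!} b^{p+p!}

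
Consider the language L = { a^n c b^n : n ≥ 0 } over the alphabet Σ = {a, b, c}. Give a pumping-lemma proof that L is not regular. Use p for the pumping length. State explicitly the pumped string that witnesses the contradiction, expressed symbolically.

Toward a contradiction, assume L is regular with pumping length p.
Take w = a^p c b^p ∈ L with |w| = 2p+1 ≥ p.
Write w = xyz as guaranteed by the lemma, with |xy| ≤ p and y is nonempty.
The first p characters of w are a's, so xy (and hence y) consists only of a's. Write y = a^k, 1 ≤ k ≤ p.
Pump with i = 2: xy^2z = a^{p+k} c b^p, which would require p+k = p. But k ≥ 1, so xy^2z ∉ L.
Contradiction. Therefore L is not regular.

a^{p+k} c b^p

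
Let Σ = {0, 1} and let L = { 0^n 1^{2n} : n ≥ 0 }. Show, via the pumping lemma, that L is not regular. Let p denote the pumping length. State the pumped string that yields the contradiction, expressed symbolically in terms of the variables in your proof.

Toward a contradiction, assume L is regular with pumping length p.
Choose w = 0^p 1^{2p}, which is in L with |w| = 3p ≥ p.
By the pumping lemma, w = xyz with |xy| ≤ p and |y| ≥ 1.
Because |xy| ≤ p and w begins with p copies of 0, we have y = 0^k with 1 ≤ k ≤ p.
Pump with i = 2: xy^2z = 0^{p+k} 1^{2p}. For this to lie in L we would need 2p = 2(p+k), which forces k = 0. But k ≥ 1, so xy^2z ∉ L.
Contradiction. Therefore L is not regular.

0^{p+k} 1^{2p}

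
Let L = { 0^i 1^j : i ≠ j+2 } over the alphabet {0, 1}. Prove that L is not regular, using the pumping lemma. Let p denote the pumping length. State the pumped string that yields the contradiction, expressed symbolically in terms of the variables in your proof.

0^{p+p!} 1^{p+p!-2}

Assume L is regular; let p be its pumping constant.
Choose w = 0^p 1^{p+p!-2}. Since p ≠ (p+p!-2)+2 = p+p!, w ∈ L; and |w| ≥ p.
By the pumping lemma, w = xyz with |xy| ≤ p and y is nonempty.
Since the first p symbols of w are all 0's and |xy| ≤ p, y lies entirely in the leading 0-block: y = 0^k for some k with 1 ≤ k ≤ p.
Since 1 ≤ k ≤ p, k divides p!; set t = 1 + p!/k. Then xy^t z has p + (p!/k)·k = p + p! copies of 0. Now the 0-count is p+p! and (1-count)+2 = (p+p!-2)+2 = p+p!, so i ≠ j+2 fails. So xy^t z = 0^{p+p!} 1^{p+p!-2} ∉ L.
This contradicts the pumping lemma, so L is not regular.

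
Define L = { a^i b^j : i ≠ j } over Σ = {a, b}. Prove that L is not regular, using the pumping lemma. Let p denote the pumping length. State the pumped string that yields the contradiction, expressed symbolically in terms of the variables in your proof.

Assume L is regular. Let p be the pumping length given by the pumping lemma.
Choose w = a^p b^{p+p!}. Since p ≠ p+p!, w ∈ L; and |w| ≥ p.
The pumping lemma gives a decomposition w = xyz where |xy| ≤ p and |y| ≥ 1.
The first p characters of w are a's, so xy (and hence y) consists only of a's. Write y = a^k, 1 ≤ k ≤ p.
Since 1 ≤ k ≤ p, k divides p!; set t = 1 + p!/k. Then xy^t z has p + (p!/k)·k = p + p! copies of a. Now the a-count equals the b-count, so i ≠ j fails. So xy^t z = a^{p+p!} b^{p+p!} ∉ L.
Contradiction. Therefore L is not regular.

a^{p+p!} b^{p+p!}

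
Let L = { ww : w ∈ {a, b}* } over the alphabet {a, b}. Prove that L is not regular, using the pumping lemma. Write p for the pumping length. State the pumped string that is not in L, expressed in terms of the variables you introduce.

a^{p+k} b^p a^p b^p

Assume L is regular. Let p be the pumping length given by the pumping lemma.
Take w = a^p b^p a^p b^p = uu where u = a^pb^p; then w ∈ L and |w| = 4p ≥ p.
The pumping lemma gives a decomposition w = xyz where |xy| ≤ p and |y| ≥ 1.
The first p characters of w are a's, so xy (and hence y) consists only of a's. Write y = a^k, 1 ≤ k ≤ p.
Pump with i = 2: xy^2z = a^{p+k} b^p a^p b^p, of length 4p+k. Suppose this equals vv. The string starts with a and ends with b, so v does too; thus the boundary between the two copies of v is a b→a transition. There is exactly one such transition, at position 2p+k, so |v| = 2p+k and |vv| = 4p+2k ≠ 4p+k since k ≥ 1. So xy^2z ∉ L.
Contradiction. Therefore L is not regular.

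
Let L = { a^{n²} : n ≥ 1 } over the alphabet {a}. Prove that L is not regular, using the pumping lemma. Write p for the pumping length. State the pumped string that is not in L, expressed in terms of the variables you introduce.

a^{p²+k}

Assume L is regular; let p be its pumping constant.
Take w = a^{p²} ∈ L with |w| = p² ≥ p.
By the pumping lemma, w = xyz with |xy| ≤ p and |y| > 0.
Then y = a^k for some k with 1 ≤ k ≤ p.
Pump with i = 2: xy^2z = a^{p²+k}. Since 1 ≤ k ≤ p, p² < p²+k ≤ p²+p < (p+1)², so p²+k lies strictly between consecutive squares and is not a perfect square. So xy^2z ∉ L.
This is a contradiction; hence L is not regular.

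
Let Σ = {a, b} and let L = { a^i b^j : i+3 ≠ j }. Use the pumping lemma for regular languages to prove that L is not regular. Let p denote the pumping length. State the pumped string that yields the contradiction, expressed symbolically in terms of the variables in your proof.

a^{p+p!} b^{p+p!+3}

Suppose for contradiction that L is regular, and let p be the pumping length.
Choose w = a^p b^{p+p!+3}. Since p ≠ (p+p!+3)-3 = p+p!, w ∈ L; and |w| ≥ p.
The pumping lemma gives a decomposition w = xyz where |xy| ≤ p and y is nonempty.
Because |xy| ≤ p and w begins with p copies of a, we have y = a^k with 1 ≤ k ≤ p.
Since 1 ≤ k ≤ p, k divides p!; set t = 1 + p!/k. Then xy^t z has p + (p!/k)·k = p + p! copies of a. Now the a-count is p+p! and (b-count)-3 = (p+p!+3)-3 = p+p!, so i+3 ≠ j fails. So xy^t z = a^{p+p!} b^{p+p!+3} ∉ L.
This is a contradiction; hence L is not regular.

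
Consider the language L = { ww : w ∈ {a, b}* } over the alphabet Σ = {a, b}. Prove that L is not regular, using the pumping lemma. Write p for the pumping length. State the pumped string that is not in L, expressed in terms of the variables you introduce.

Assume L is regular. Let p be the pumping length given by the pumping lemma.
Take w = a^p b^p a^p b^p = uu where u = a^pb^p; then w ∈ L and |w| = 4p ≥ p.
Write w = xyz as guaranteed by the lemma, with |xy| ≤ p and |y| > 0.
Since the first p symbols of w are all a's and |xy| ≤ p, y lies entirely in the leading a-block: y = a^k for some k with 1 ≤ k ≤ p.
Pump with i = 2: xy^2z = a^{p+k} b^p a^p b^p, of length 4p+k. Suppose this equals vv. The string starts with a and ends with b, so v does too; thus the boundary between the two copies of v is a b→a transition. There is exactly one such transition, at position 2p+k, so |v| = 2p+k and |vv| = 4p+2k ≠ 4p+k since k ≥ 1. So xy^2z ∉ L.
Contradiction. Therefore L is not regular.

a^{p+k} b^p a^p b^p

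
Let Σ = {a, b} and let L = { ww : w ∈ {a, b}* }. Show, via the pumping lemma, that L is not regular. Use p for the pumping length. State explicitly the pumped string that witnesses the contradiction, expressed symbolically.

a^{p+k} b^p a^p b^p

Assume L is regular. Let p be the pumping length given by the pumping lemma.
Take w = a^p b^p a^p b^p = uu where u = a^pb^p; then w ∈ L and |w| = 4p ≥ p.
Write w = xyz as guaranteed by the lemma, with |xy| ≤ p and |y| > 0.
Since the first p symbols of w are all a's and |xy| ≤ p, y lies entirely in the leading a-block: y = a^k for some k with 1 ≤ k ≤ p.
Pump with i = 2: xy^2z = a^{p+k} b^p a^p b^p, of length 4p+k. Suppose this equals vv. The string starts with a and ends with b, so v does too; thus the boundary between the two copies of v is a b→a transition. There is exactly one such transition, at position 2p+k, so |v| = 2p+k and |vv| = 4p+2k ≠ 4p+k since k ≥ 1. So xy^2z ∉ L.
This contradicts the pumping lemma, so L is not regular.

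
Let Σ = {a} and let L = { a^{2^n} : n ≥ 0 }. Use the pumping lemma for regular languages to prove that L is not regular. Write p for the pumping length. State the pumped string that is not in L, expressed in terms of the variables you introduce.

Suppose for contradiction that L is regular, and let p be the pumping length.
Take w = a^{2^p} ∈ L with |w| = 2^p ≥ p.
The pumping lemma gives a decomposition w = xyz where |xy| ≤ p and y is nonempty.
Then y = a^k for some k with 1 ≤ k ≤ p.
Pump with i = 2: xy^2z = a^{2^p+k}. Since 1 ≤ k ≤ p < 2^p, we have 2^p < 2^p+k < 2^{p+1}, so 2^p+k is not a power of 2. So xy^2z ∉ L.
This is a contradiction; hence L is not regular.

a^{2^p+k}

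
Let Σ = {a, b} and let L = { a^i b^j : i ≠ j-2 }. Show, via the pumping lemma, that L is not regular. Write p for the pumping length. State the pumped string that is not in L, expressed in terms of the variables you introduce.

Assume L is regular. Let p be the pumping length given by the pumping lemma.
Choose w = a^p b^{p+p!+2}. Since p ≠ (p+p!+2)-2 = p+p!, w ∈ L; and |w| ≥ p.
The pumping lemma gives a decomposition w = xyz where |xy| ≤ p and |y| ≥ 1.
Since the first p symbols of w are all a's and |xy| ≤ p, y lies entirely in the leading a-block: y = a^k for some k with 1 ≤ k ≤ p.
Since 1 ≤ k ≤ p, k divides p!; set t = 1 + p!/k. Then xy^t z has p + (p!/k)·k = p + p! copies of a. Now the a-count is p+p! and (b-count)-2 = (p+p!+2)-2 = p+p!, so i ≠ j-2 fails. So xy^t z = a^{p+p!} b^{p+p!+2} ∉ L.
This contradicts the pumping lemma, so L is not regular.

a^{p+p!} b^{p+p!+2}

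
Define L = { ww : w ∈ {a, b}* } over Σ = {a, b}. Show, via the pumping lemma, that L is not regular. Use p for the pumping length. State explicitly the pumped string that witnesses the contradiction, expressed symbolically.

Toward a contradiction, assume L is regular with pumping length p.
Take w = a^p b^p a^p b^p = uu where u = a^pb^p; then w ∈ L and |w| = 4p ≥ p.
Write w = xyz as guaranteed by the lemma, with |xy| ≤ p and y is nonempty.
The first p characters of w are a's, so xy (and hence y) consists only of a's. Write y = a^k, 1 ≤ k ≤ p.
Pump with i = 2: xy^2z = a^{p+k} b^p a^p b^p, of length 4p+k. Suppose this equals vv. The string starts with a and ends with b, so v does too; thus the boundary between the two copies of v is a b→a transition. There is exactly one such transition, at position 2p+k, so |v| = 2p+k and |vv| = 4p+2k ≠ 4p+k since k ≥ 1. So xy^2z ∉ L.
This is a contradiction; hence L is not regular.

a^{p+k} b^p a^p b^p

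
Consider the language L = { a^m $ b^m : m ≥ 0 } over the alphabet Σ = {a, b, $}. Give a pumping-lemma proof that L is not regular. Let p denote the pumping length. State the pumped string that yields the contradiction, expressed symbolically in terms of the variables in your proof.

a^{p+k} $ b^p

Suppose for contradiction that L is regular, and let p be the pumping length.
Take w = a^p $ b^p ∈ L with |w| = 2p+1 ≥ p.
By the pumping lemma, w = xyz with |xy| ≤ p and |y| > 0.
The first p characters of w are a's, so xy (and hence y) consists only of a's. Write y = a^k, 1 ≤ k ≤ p.
Pump with i = 2: xy^2z = a^{p+k} $ b^p, which would require p+k = p. But k ≥ 1, so xy^2z ∉ L.
This contradicts the pumping lemma, so L is not regular.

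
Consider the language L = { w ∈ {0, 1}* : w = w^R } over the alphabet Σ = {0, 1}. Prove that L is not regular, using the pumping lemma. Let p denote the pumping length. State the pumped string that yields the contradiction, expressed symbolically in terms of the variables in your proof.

Assume L is regular; let p be its pumping constant.
Take w = 0^p 1 0^p, a palindrome of length 2p+1 ≥ p.
By the pumping lemma, w = xyz with |xy| ≤ p and |y| ≥ 1.
Since the first p symbols of w are all 0's and |xy| ≤ p, y lies entirely in the leading 0-block: y = 0^k for some k with 1 ≤ k ≤ p.
Pump with i = 2: xy^2z = 0^{p+k} 1 0^p. Its reverse is 0^p 1 0^{p+k}, which differs from xy^2z since k ≥ 1. So xy^2z is not a palindrome and xy^2z ∉ L.
Contradiction. Therefore L is not regular.

0^{p+k} 1 0^p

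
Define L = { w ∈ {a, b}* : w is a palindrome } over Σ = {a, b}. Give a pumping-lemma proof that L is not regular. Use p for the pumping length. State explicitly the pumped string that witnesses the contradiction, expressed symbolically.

a^{p+k} b a^p

Toward a contradiction, assume L is regular with pumping length p.
Take w = a^p b a^p, a palindrome of length 2p+1 ≥ p.
The pumping lemma gives a decomposition w = xyz where |xy| ≤ p and |y| ≥ 1.
The first p characters of w are a's, so xy (and hence y) consists only of a's. Write y = a^k, 1 ≤ k ≤ p.
Pump with i = 2: xy^2z = a^{p+k} b a^p. Its reverse is a^p b a^{p+k}, which differs from xy^2z since k ≥ 1. So xy^2z is not a palindrome and xy^2z ∉ L.
This contradicts the pumping lemma, so L is not regular.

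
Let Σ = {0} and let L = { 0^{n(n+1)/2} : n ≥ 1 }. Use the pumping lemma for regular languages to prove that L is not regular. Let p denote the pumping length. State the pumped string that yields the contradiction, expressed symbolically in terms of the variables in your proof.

0^{p(p+1)/2+k}

Assume L is regular. Let p be the pumping length given by the pumping lemma.
Take w = 0^{p(p+1)/2} ∈ L with |w| = p(p+1)/2 ≥ p.
Write w = xyz as guaranteed by the lemma, with |xy| ≤ p and |y| > 0.
Then y = 0^k for some k with 1 ≤ k ≤ p.
Pump with i = 2: xy^2z = 0^{p(p+1)/2+k}. Since 1 ≤ k ≤ p, p(p+1)/2 < p(p+1)/2+k ≤ p(p+1)/2+p < (p+1)(p+2)/2, so p(p+1)/2+k is strictly between consecutive triangular numbers. So xy^2z ∉ L.
Contradiction. Therefore L is not regular.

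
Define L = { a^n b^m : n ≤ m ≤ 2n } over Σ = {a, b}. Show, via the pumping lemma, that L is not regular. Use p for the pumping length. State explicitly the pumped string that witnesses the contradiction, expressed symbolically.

Assume L is regular; let p be its pumping constant.
Take w = a^p b^p ∈ L (since p ≤ p ≤ 2p), with |w| = 2p ≥ p.
By the pumping lemma, w = xyz with |xy| ≤ p and |y| > 0.
Since the first p symbols of w are all a's and |xy| ≤ p, y lies entirely in the leading a-block: y = a^k for some k with 1 ≤ k ≤ p.
Pump with i = 2: xy^2z = a^{p+k} b^p. Now n = p+k > p = m, so the condition n ≤ m fails. Thus xy^2z ∉ L.
This contradicts the pumping lemma, so L is not regular.

a^{p+k} b^p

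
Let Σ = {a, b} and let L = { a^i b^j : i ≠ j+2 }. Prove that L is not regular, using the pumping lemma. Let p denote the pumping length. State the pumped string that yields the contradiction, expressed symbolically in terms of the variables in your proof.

a^{p+p!} b^{p+p!-2}

Assume L is regular. Let p be the pumping length given by the pumping lemma.
Choose w = a^p b^{p+p!-2}. Since p ≠ (p+p!-2)+2 = p+p!, w ∈ L; and |w| ≥ p.
By the pumping lemma, w = xyz with |xy| ≤ p and |y| > 0.
Because |xy| ≤ p and w begins with p copies of a, we have y = a^k with 1 ≤ k ≤ p.
Since 1 ≤ k ≤ p, k divides p!; set t = 1 + p!/k. Then xy^t z has p + (p!/k)·k = p + p! copies of a. Now the a-count is p+p! and (b-count)+2 = (p+p!-2)+2 = p+p!, so i ≠ j+2 fails. So xy^t z = a^{p+p!} b^{p+p!-2} ∉ L.
This is a contradiction; hence L is not regular.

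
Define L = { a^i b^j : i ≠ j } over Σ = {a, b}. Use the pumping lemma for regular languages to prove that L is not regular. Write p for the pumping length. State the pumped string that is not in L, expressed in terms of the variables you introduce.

Assume L is regular; let p be its pumping constant.
Choose w = a^p b^{p+p!}. Since p ≠ p+p!, w ∈ L; and |w| ≥ p.
By the pumping lemma, w = xyz with |xy| ≤ p and y is nonempty.
The first p characters of w are a's, so xy (and hence y) consists only of a's. Write y = a^k, 1 ≤ k ≤ p.
Since 1 ≤ k ≤ p, k divides p!; set t = 1 + p!/k. Then xy^t z has p + (p!/k)·k = p + p! copies of a. Now the a-count equals the b-count, so i ≠ j fails. So xy^t z = a^{p+p!} b^{p+p!} ∉ L.
This contradicts the pumping lemma, so L is not regular.

a^{p+p!} b^{p+p!}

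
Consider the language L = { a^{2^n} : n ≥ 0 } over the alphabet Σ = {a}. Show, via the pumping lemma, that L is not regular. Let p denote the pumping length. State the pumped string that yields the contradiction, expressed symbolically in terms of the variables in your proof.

Assume L is regular; let p be its pumping constant.
Take w = a^{2^p} ∈ L with |w| = 2^p ≥ p.
Write w = xyz as guaranteed by the lemma, with |xy| ≤ p and |y| ≥ 1.
Then y = a^k for some k with 1 ≤ k ≤ p.
Pump with i = 2: xy^2z = a^{2^p+k}. Since 1 ≤ k ≤ p < 2^p, we have 2^p < 2^p+k < 2^{p+1}, so 2^p+k is not a power of 2. So xy^2z ∉ L.
This contradicts the pumping lemma, so L is not regular.

a^{2^p+k}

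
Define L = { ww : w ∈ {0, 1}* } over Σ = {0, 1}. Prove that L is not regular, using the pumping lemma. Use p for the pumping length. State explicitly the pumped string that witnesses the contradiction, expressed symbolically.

0^{p+k} 1^p 0^p 1^p

Assume L is regular. Let p be the pumping length given by the pumping lemma.
Take w = 0^p 1^p 0^p 1^p = uu where u = 0^p1^p; then w ∈ L and |w| = 4p ≥ p.
The pumping lemma gives a decomposition w = xyz where |xy| ≤ p and y is nonempty.
Since the first p symbols of w are all 0's and |xy| ≤ p, y lies entirely in the leading 0-block: y = 0^k for some k with 1 ≤ k ≤ p.
Pump with i = 2: xy^2z = 0^{p+k} 1^p 0^p 1^p, of length 4p+k. Suppose this equals vv. The string starts with 0 and ends with 1, so v does too; thus the boundary between the two copies of v is a 1→0 transition. There is exactly one such transition, at position 2p+k, so |v| = 2p+k and |vv| = 4p+2k ≠ 4p+k since k ≥ 1. So xy^2z ∉ L.
This is a contradiction; hence L is not regular.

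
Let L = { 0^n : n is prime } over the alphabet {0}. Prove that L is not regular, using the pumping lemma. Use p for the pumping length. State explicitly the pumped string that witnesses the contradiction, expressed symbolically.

Toward a contradiction, assume L is regular with pumping length p.
Let q be a prime with q ≥ p+2 (infinitely many primes exist), and take w = 0^q ∈ L with |w| = q ≥ p.
The pumping lemma gives a decomposition w = xyz where |xy| ≤ p and |y| > 0.
Then y = 0^k for some k with 1 ≤ k ≤ p.
Since 1 ≤ k ≤ p, |xz| = q-k. Pump with i = q+1: |xy^{q+1}z| = (q-k)+(q+1)k = q+qk = q(1+k), which is composite (both factors ≥ 2). So xy^{q+1}z = 0^{q(1+k)} ∉ L.
This is a contradiction; hence L is not regular.

0^{q(1+k)}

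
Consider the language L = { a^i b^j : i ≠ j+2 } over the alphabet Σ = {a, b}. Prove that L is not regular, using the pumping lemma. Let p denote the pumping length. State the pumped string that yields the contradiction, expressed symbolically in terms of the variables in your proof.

Toward a contradiction, assume L is regular with pumping length p.
Choose w = a^p b^{p+p!-2}. Since p ≠ (p+p!-2)+2 = p+p!, w ∈ L; and |w| ≥ p.
Write w = xyz as guaranteed by the lemma, with |xy| ≤ p and |y| ≥ 1.
Because |xy| ≤ p and w begins with p copies of a, we have y = a^k with 1 ≤ k ≤ p.
Since 1 ≤ k ≤ p, k divides p!; set t = 1 + p!/k. Then xy^t z has p + (p!/k)·k = p + p! copies of a. Now the a-count is p+p! and (b-count)+2 = (p+p!-2)+2 = p+p!, so i ≠ j+2 fails. So xy^t z = a^{p+p!} b^{p+p!-2} ∉ L.
This is a contradiction; hence L is not regular.

a^{p+p!} b^{p+p!-2}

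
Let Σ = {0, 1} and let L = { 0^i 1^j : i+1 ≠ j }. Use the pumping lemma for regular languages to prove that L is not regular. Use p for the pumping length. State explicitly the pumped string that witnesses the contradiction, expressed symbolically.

0^{p+p!} 1^{p+p!+1}

Toward a contradiction, assume L is regular with pumping length p.
Choose w = 0^p 1^{p+p!+1}. Since p ≠ (p+p!+1)-1 = p+p!, w ∈ L; and |w| ≥ p.
By the pumping lemma, w = xyz with |xy| ≤ p and y is nonempty.
Because |xy| ≤ p and w begins with p copies of 0, we have y = 0^k with 1 ≤ k ≤ p.
Since 1 ≤ k ≤ p, k divides p!; set t = 1 + p!/k. Then xy^t z has p + (p!/k)·k = p + p! copies of 0. Now the 0-count is p+p! and (1-count)-1 = (p+p!+1)-1 = p+p!, so i+1 ≠ j fails. So xy^t z = 0^{p+p!} 1^{p+p!+1} ∉ L.
This contradicts the pumping lemma, so L is not regular.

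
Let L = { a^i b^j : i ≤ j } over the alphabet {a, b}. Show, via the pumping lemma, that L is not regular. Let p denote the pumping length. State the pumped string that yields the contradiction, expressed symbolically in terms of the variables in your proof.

a^{p+k} b^p

Assume L is regular. Let p be the pumping length given by the pumping lemma.
Choose w = a^p b^p ∈ L, with |w| = 2p ≥ p.
The pumping lemma gives a decomposition w = xyz where |xy| ≤ p and |y| > 0.
Because |xy| ≤ p and w begins with p copies of a, we have y = a^k with 1 ≤ k ≤ p.
Consider xy^2z = a^{p+k} b^p. Since k ≥ 1, the a-count p+k exceeds the b-count p, so i ≤ j fails; thus xy^2z ∉ L.
This is a contradiction; hence L is not regular.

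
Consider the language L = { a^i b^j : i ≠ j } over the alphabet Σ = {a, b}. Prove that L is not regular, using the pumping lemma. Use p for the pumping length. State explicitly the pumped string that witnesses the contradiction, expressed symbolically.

a^{p+p!} b^{p+p!}

Assume L is regular; let p be its pumping constant.
Choose w = a^p b^{p+p!}. Since p ≠ p+p!, w ∈ L; and |w| ≥ p.
By the pumping lemma, w = xyz with |xy| ≤ p and |y| > 0.
The first p characters of w are a's, so xy (and hence y) consists only of a's. Write y = a^k, 1 ≤ k ≤ p.
Since 1 ≤ k ≤ p, k divides p!; set t = 1 + p!/k. Then xy^t z has p + (p!/k)·k = p + p! copies of a. Now the a-count equals the b-count, so i ≠ j fails. So xy^t z = a^{p+p!} b^{p+p!} ∉ L.
This is a contradiction; hence L is not regular.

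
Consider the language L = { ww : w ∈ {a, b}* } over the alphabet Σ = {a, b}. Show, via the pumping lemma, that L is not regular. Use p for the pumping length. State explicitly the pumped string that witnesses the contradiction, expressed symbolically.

a^{p+k} b^p a^p b^p

Assume L is regular. Let p be the pumping length given by the pumping lemma.
Take w = a^p b^p a^p b^p = uu where u = a^pb^p; then w ∈ L and |w| = 4p ≥ p.
The pumping lemma gives a decomposition w = xyz where |xy| ≤ p and y is nonempty.
The first p characters of w are a's, so xy (and hence y) consists only of a's. Write y = a^k, 1 ≤ k ≤ p.
Pump with i = 2: xy^2z = a^{p+k} b^p a^p b^p, of length 4p+k. Suppose this equals vv. The string starts with a and ends with b, so v does too; thus the boundary between the two copies of v is a b→a transition. There is exactly one such transition, at position 2p+k, so |v| = 2p+k and |vv| = 4p+2k ≠ 4p+k since k ≥ 1. So xy^2z ∉ L.
This contradicts the pumping lemma, so L is not regular.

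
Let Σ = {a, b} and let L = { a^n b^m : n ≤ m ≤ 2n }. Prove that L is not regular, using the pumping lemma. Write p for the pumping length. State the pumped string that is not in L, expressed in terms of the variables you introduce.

a^{p+k} b^p

Toward a contradiction, assume L is regular with pumping length p.
Take w = a^p b^p ∈ L (since p ≤ p ≤ 2p), with |w| = 2p ≥ p.
The pumping lemma gives a decomposition w = xyz where |xy| ≤ p and |y| > 0.
Since the first p symbols of w are all a's and |xy| ≤ p, y lies entirely in the leading a-block: y = a^k for some k with 1 ≤ k ≤ p.
Pump with i = 2: xy^2z = a^{p+k} b^p. Now n = p+k > p = m, so the condition n ≤ m fails. Thus xy^2z ∉ L.
This contradicts the pumping lemma, so L is not regular.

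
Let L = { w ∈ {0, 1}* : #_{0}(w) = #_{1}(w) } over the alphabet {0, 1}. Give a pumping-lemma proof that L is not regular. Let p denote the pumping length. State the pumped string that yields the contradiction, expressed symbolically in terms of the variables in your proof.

0^{p+k} 1^p

Suppose for contradiction that L is regular, and let p be the pumping length.
Choose w = 0^p 1^p ∈ L with |w| = 2p ≥ p.
The pumping lemma gives a decomposition w = xyz where |xy| ≤ p and y is nonempty.
Because |xy| ≤ p and w begins with p copies of 0, we have y = 0^k with 1 ≤ k ≤ p.
Pump with i = 2: xy^2z = 0^{p+k} 1^p has p+k occurrences of 0 but only p of 1. Since k ≥ 1 the counts differ, so xy^2z ∉ L.
Contradiction. Therefore L is not regular.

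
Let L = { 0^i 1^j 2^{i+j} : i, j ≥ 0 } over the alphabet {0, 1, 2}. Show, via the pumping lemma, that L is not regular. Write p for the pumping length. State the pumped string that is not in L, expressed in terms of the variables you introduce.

Toward a contradiction, assume L is regular with pumping length p.
Take w = 0^p 1^p 2^{2p} ∈ L (with i=j=p, i+j=2p), |w| = 4p ≥ p.
By the pumping lemma, w = xyz with |xy| ≤ p and y is nonempty.
Since the first p symbols of w are all 0's and |xy| ≤ p, y lies entirely in the leading 0-block: y = 0^k for some k with 1 ≤ k ≤ p.
Consider xy^2z = 0^{p+k} 1^p 2^{2p}. Now the 0- and 1-counts sum to 2p+k, but the 2-count is 2p ≠ 2p+k. So xy^2z ∉ L.
This is a contradiction; hence L is not regular.

0^{p+k} 1^p 2^{2p}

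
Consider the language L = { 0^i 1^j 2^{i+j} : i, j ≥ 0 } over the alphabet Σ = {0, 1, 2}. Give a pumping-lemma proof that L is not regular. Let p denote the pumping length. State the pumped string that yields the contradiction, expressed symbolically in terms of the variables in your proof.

0^{p+k} 1^p 2^{2p}

Toward a contradiction, assume L is regular with pumping length p.
Take w = 0^p 1^p 2^{2p} ∈ L (with i=j=p, i+j=2p), |w| = 4p ≥ p.
Write w = xyz as guaranteed by the lemma, with |xy| ≤ p and |y| ≥ 1.
The first p characters of w are 0's, so xy (and hence y) consists only of 0's. Write y = 0^k, 1 ≤ k ≤ p.
Consider xy^2z = 0^{p+k} 1^p 2^{2p}. Now the 0- and 1-counts sum to 2p+k, but the 2-count is 2p ≠ 2p+k. So xy^2z ∉ L.
Contradiction. Therefore L is not regular.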